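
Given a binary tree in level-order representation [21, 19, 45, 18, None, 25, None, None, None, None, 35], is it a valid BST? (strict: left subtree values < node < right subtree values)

Level-order array: [21, 19, 45, 18, None, 25, None, None, None, None, 35]
Validate using subtree bounds (lo, hi): at each node, require lo < value < hi,
then recurse left with hi=value and right with lo=value.
Preorder trace (stopping at first violation):
  at node 21 with bounds (-inf, +inf): OK
  at node 19 with bounds (-inf, 21): OK
  at node 18 with bounds (-inf, 19): OK
  at node 45 with bounds (21, +inf): OK
  at node 25 with bounds (21, 45): OK
  at node 35 with bounds (25, 45): OK
No violation found at any node.
Result: Valid BST


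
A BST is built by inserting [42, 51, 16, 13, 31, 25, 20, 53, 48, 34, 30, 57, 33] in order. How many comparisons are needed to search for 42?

Search path for 42: 42
Found: True
Comparisons: 1


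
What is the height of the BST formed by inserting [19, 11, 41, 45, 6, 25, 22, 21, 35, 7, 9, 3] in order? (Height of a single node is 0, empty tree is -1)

Insertion order: [19, 11, 41, 45, 6, 25, 22, 21, 35, 7, 9, 3]
Tree (level-order array): [19, 11, 41, 6, None, 25, 45, 3, 7, 22, 35, None, None, None, None, None, 9, 21]
Compute height bottom-up (empty subtree = -1):
  height(3) = 1 + max(-1, -1) = 0
  height(9) = 1 + max(-1, -1) = 0
  height(7) = 1 + max(-1, 0) = 1
  height(6) = 1 + max(0, 1) = 2
  height(11) = 1 + max(2, -1) = 3
  height(21) = 1 + max(-1, -1) = 0
  height(22) = 1 + max(0, -1) = 1
  height(35) = 1 + max(-1, -1) = 0
  height(25) = 1 + max(1, 0) = 2
  height(45) = 1 + max(-1, -1) = 0
  height(41) = 1 + max(2, 0) = 3
  height(19) = 1 + max(3, 3) = 4
Height = 4


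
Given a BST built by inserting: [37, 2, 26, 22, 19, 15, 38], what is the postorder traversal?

Tree insertion order: [37, 2, 26, 22, 19, 15, 38]
Tree (level-order array): [37, 2, 38, None, 26, None, None, 22, None, 19, None, 15]
Postorder traversal: [15, 19, 22, 26, 2, 38, 37]


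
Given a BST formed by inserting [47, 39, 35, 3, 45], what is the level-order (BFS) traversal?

Tree insertion order: [47, 39, 35, 3, 45]
Tree (level-order array): [47, 39, None, 35, 45, 3]
BFS from the root, enqueuing left then right child of each popped node:
  queue [47] -> pop 47, enqueue [39], visited so far: [47]
  queue [39] -> pop 39, enqueue [35, 45], visited so far: [47, 39]
  queue [35, 45] -> pop 35, enqueue [3], visited so far: [47, 39, 35]
  queue [45, 3] -> pop 45, enqueue [none], visited so far: [47, 39, 35, 45]
  queue [3] -> pop 3, enqueue [none], visited so far: [47, 39, 35, 45, 3]
Result: [47, 39, 35, 45, 3]


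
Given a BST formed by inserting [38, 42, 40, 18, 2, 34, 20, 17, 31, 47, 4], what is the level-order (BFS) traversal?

Tree insertion order: [38, 42, 40, 18, 2, 34, 20, 17, 31, 47, 4]
Tree (level-order array): [38, 18, 42, 2, 34, 40, 47, None, 17, 20, None, None, None, None, None, 4, None, None, 31]
BFS from the root, enqueuing left then right child of each popped node:
  queue [38] -> pop 38, enqueue [18, 42], visited so far: [38]
  queue [18, 42] -> pop 18, enqueue [2, 34], visited so far: [38, 18]
  queue [42, 2, 34] -> pop 42, enqueue [40, 47], visited so far: [38, 18, 42]
  queue [2, 34, 40, 47] -> pop 2, enqueue [17], visited so far: [38, 18, 42, 2]
  queue [34, 40, 47, 17] -> pop 34, enqueue [20], visited so far: [38, 18, 42, 2, 34]
  queue [40, 47, 17, 20] -> pop 40, enqueue [none], visited so far: [38, 18, 42, 2, 34, 40]
  queue [47, 17, 20] -> pop 47, enqueue [none], visited so far: [38, 18, 42, 2, 34, 40, 47]
  queue [17, 20] -> pop 17, enqueue [4], visited so far: [38, 18, 42, 2, 34, 40, 47, 17]
  queue [20, 4] -> pop 20, enqueue [31], visited so far: [38, 18, 42, 2, 34, 40, 47, 17, 20]
  queue [4, 31] -> pop 4, enqueue [none], visited so far: [38, 18, 42, 2, 34, 40, 47, 17, 20, 4]
  queue [31] -> pop 31, enqueue [none], visited so far: [38, 18, 42, 2, 34, 40, 47, 17, 20, 4, 31]
Result: [38, 18, 42, 2, 34, 40, 47, 17, 20, 4, 31]


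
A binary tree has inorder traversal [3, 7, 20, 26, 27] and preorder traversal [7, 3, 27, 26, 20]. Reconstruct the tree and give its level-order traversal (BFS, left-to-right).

Inorder:  [3, 7, 20, 26, 27]
Preorder: [7, 3, 27, 26, 20]
Algorithm: preorder visits root first, so consume preorder in order;
for each root, split the current inorder slice at that value into
left-subtree inorder and right-subtree inorder, then recurse.
Recursive splits:
  root=7; inorder splits into left=[3], right=[20, 26, 27]
  root=3; inorder splits into left=[], right=[]
  root=27; inorder splits into left=[20, 26], right=[]
  root=26; inorder splits into left=[20], right=[]
  root=20; inorder splits into left=[], right=[]
Reconstructed level-order: [7, 3, 27, 26, 20]


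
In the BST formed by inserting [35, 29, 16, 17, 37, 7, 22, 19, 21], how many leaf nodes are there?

Tree built from: [35, 29, 16, 17, 37, 7, 22, 19, 21]
Tree (level-order array): [35, 29, 37, 16, None, None, None, 7, 17, None, None, None, 22, 19, None, None, 21]
Rule: A leaf has 0 children.
Per-node child counts:
  node 35: 2 child(ren)
  node 29: 1 child(ren)
  node 16: 2 child(ren)
  node 7: 0 child(ren)
  node 17: 1 child(ren)
  node 22: 1 child(ren)
  node 19: 1 child(ren)
  node 21: 0 child(ren)
  node 37: 0 child(ren)
Matching nodes: [7, 21, 37]
Count of leaf nodes: 3


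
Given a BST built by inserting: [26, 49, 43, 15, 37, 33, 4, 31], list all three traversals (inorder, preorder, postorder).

Tree insertion order: [26, 49, 43, 15, 37, 33, 4, 31]
Tree (level-order array): [26, 15, 49, 4, None, 43, None, None, None, 37, None, 33, None, 31]
Inorder (L, root, R): [4, 15, 26, 31, 33, 37, 43, 49]
Preorder (root, L, R): [26, 15, 4, 49, 43, 37, 33, 31]
Postorder (L, R, root): [4, 15, 31, 33, 37, 43, 49, 26]


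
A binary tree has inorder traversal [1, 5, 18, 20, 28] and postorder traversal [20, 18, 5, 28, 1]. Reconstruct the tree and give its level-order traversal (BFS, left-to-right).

Inorder:   [1, 5, 18, 20, 28]
Postorder: [20, 18, 5, 28, 1]
Algorithm: postorder visits root last, so walk postorder right-to-left;
each value is the root of the current inorder slice — split it at that
value, recurse on the right subtree first, then the left.
Recursive splits:
  root=1; inorder splits into left=[], right=[5, 18, 20, 28]
  root=28; inorder splits into left=[5, 18, 20], right=[]
  root=5; inorder splits into left=[], right=[18, 20]
  root=18; inorder splits into left=[], right=[20]
  root=20; inorder splits into left=[], right=[]
Reconstructed level-order: [1, 28, 5, 18, 20]


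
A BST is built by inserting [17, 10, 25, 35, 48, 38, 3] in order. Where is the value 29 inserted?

Starting tree (level order): [17, 10, 25, 3, None, None, 35, None, None, None, 48, 38]
Insertion path: 17 -> 25 -> 35
Result: insert 29 as left child of 35
Final tree (level order): [17, 10, 25, 3, None, None, 35, None, None, 29, 48, None, None, 38]


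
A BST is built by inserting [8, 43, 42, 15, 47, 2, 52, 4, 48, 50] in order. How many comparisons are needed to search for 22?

Search path for 22: 8 -> 43 -> 42 -> 15
Found: False
Comparisons: 4


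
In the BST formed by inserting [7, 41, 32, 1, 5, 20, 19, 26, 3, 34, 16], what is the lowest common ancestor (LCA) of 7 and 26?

Tree insertion order: [7, 41, 32, 1, 5, 20, 19, 26, 3, 34, 16]
Tree (level-order array): [7, 1, 41, None, 5, 32, None, 3, None, 20, 34, None, None, 19, 26, None, None, 16]
In a BST, the LCA of p=7, q=26 is the first node v on the
root-to-leaf path with p <= v <= q (go left if both < v, right if both > v).
Walk from root:
  at 7: 7 <= 7 <= 26, this is the LCA
LCA = 7


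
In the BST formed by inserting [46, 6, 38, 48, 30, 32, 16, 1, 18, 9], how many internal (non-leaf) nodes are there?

Tree built from: [46, 6, 38, 48, 30, 32, 16, 1, 18, 9]
Tree (level-order array): [46, 6, 48, 1, 38, None, None, None, None, 30, None, 16, 32, 9, 18]
Rule: An internal node has at least one child.
Per-node child counts:
  node 46: 2 child(ren)
  node 6: 2 child(ren)
  node 1: 0 child(ren)
  node 38: 1 child(ren)
  node 30: 2 child(ren)
  node 16: 2 child(ren)
  node 9: 0 child(ren)
  node 18: 0 child(ren)
  node 32: 0 child(ren)
  node 48: 0 child(ren)
Matching nodes: [46, 6, 38, 30, 16]
Count of internal (non-leaf) nodes: 5


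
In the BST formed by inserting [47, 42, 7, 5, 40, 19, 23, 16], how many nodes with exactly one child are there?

Tree built from: [47, 42, 7, 5, 40, 19, 23, 16]
Tree (level-order array): [47, 42, None, 7, None, 5, 40, None, None, 19, None, 16, 23]
Rule: These are nodes with exactly 1 non-null child.
Per-node child counts:
  node 47: 1 child(ren)
  node 42: 1 child(ren)
  node 7: 2 child(ren)
  node 5: 0 child(ren)
  node 40: 1 child(ren)
  node 19: 2 child(ren)
  node 16: 0 child(ren)
  node 23: 0 child(ren)
Matching nodes: [47, 42, 40]
Count of nodes with exactly one child: 3


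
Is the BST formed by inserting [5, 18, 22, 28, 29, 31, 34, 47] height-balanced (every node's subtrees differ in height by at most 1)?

Tree (level-order array): [5, None, 18, None, 22, None, 28, None, 29, None, 31, None, 34, None, 47]
Definition: a tree is height-balanced if, at every node, |h(left) - h(right)| <= 1 (empty subtree has height -1).
Bottom-up per-node check:
  node 47: h_left=-1, h_right=-1, diff=0 [OK], height=0
  node 34: h_left=-1, h_right=0, diff=1 [OK], height=1
  node 31: h_left=-1, h_right=1, diff=2 [FAIL (|-1-1|=2 > 1)], height=2
  node 29: h_left=-1, h_right=2, diff=3 [FAIL (|-1-2|=3 > 1)], height=3
  node 28: h_left=-1, h_right=3, diff=4 [FAIL (|-1-3|=4 > 1)], height=4
  node 22: h_left=-1, h_right=4, diff=5 [FAIL (|-1-4|=5 > 1)], height=5
  node 18: h_left=-1, h_right=5, diff=6 [FAIL (|-1-5|=6 > 1)], height=6
  node 5: h_left=-1, h_right=6, diff=7 [FAIL (|-1-6|=7 > 1)], height=7
Node 31 violates the condition: |-1 - 1| = 2 > 1.
Result: Not balanced


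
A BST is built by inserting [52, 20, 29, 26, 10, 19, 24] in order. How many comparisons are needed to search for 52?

Search path for 52: 52
Found: True
Comparisons: 1


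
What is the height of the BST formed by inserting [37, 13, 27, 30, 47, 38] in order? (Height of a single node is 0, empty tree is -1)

Insertion order: [37, 13, 27, 30, 47, 38]
Tree (level-order array): [37, 13, 47, None, 27, 38, None, None, 30]
Compute height bottom-up (empty subtree = -1):
  height(30) = 1 + max(-1, -1) = 0
  height(27) = 1 + max(-1, 0) = 1
  height(13) = 1 + max(-1, 1) = 2
  height(38) = 1 + max(-1, -1) = 0
  height(47) = 1 + max(0, -1) = 1
  height(37) = 1 + max(2, 1) = 3
Height = 3


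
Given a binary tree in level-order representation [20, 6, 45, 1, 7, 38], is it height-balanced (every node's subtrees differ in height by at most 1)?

Tree (level-order array): [20, 6, 45, 1, 7, 38]
Definition: a tree is height-balanced if, at every node, |h(left) - h(right)| <= 1 (empty subtree has height -1).
Bottom-up per-node check:
  node 1: h_left=-1, h_right=-1, diff=0 [OK], height=0
  node 7: h_left=-1, h_right=-1, diff=0 [OK], height=0
  node 6: h_left=0, h_right=0, diff=0 [OK], height=1
  node 38: h_left=-1, h_right=-1, diff=0 [OK], height=0
  node 45: h_left=0, h_right=-1, diff=1 [OK], height=1
  node 20: h_left=1, h_right=1, diff=0 [OK], height=2
All nodes satisfy the balance condition.
Result: Balanced


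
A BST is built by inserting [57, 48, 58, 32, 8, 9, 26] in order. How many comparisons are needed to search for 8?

Search path for 8: 57 -> 48 -> 32 -> 8
Found: True
Comparisons: 4


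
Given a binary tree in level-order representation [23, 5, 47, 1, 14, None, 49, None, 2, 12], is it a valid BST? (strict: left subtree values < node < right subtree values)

Level-order array: [23, 5, 47, 1, 14, None, 49, None, 2, 12]
Validate using subtree bounds (lo, hi): at each node, require lo < value < hi,
then recurse left with hi=value and right with lo=value.
Preorder trace (stopping at first violation):
  at node 23 with bounds (-inf, +inf): OK
  at node 5 with bounds (-inf, 23): OK
  at node 1 with bounds (-inf, 5): OK
  at node 2 with bounds (1, 5): OK
  at node 14 with bounds (5, 23): OK
  at node 12 with bounds (5, 14): OK
  at node 47 with bounds (23, +inf): OK
  at node 49 with bounds (47, +inf): OK
No violation found at any node.
Result: Valid BST


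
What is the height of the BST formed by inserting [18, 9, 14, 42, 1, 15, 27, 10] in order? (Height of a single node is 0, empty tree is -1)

Insertion order: [18, 9, 14, 42, 1, 15, 27, 10]
Tree (level-order array): [18, 9, 42, 1, 14, 27, None, None, None, 10, 15]
Compute height bottom-up (empty subtree = -1):
  height(1) = 1 + max(-1, -1) = 0
  height(10) = 1 + max(-1, -1) = 0
  height(15) = 1 + max(-1, -1) = 0
  height(14) = 1 + max(0, 0) = 1
  height(9) = 1 + max(0, 1) = 2
  height(27) = 1 + max(-1, -1) = 0
  height(42) = 1 + max(0, -1) = 1
  height(18) = 1 + max(2, 1) = 3
Height = 3


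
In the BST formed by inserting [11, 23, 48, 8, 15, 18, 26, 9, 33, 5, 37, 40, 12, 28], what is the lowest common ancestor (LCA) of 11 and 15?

Tree insertion order: [11, 23, 48, 8, 15, 18, 26, 9, 33, 5, 37, 40, 12, 28]
Tree (level-order array): [11, 8, 23, 5, 9, 15, 48, None, None, None, None, 12, 18, 26, None, None, None, None, None, None, 33, 28, 37, None, None, None, 40]
In a BST, the LCA of p=11, q=15 is the first node v on the
root-to-leaf path with p <= v <= q (go left if both < v, right if both > v).
Walk from root:
  at 11: 11 <= 11 <= 15, this is the LCA
LCA = 11


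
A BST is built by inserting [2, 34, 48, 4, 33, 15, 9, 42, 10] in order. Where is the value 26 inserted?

Starting tree (level order): [2, None, 34, 4, 48, None, 33, 42, None, 15, None, None, None, 9, None, None, 10]
Insertion path: 2 -> 34 -> 4 -> 33 -> 15
Result: insert 26 as right child of 15
Final tree (level order): [2, None, 34, 4, 48, None, 33, 42, None, 15, None, None, None, 9, 26, None, 10]


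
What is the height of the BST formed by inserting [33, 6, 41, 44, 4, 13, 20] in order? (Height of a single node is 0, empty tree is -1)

Insertion order: [33, 6, 41, 44, 4, 13, 20]
Tree (level-order array): [33, 6, 41, 4, 13, None, 44, None, None, None, 20]
Compute height bottom-up (empty subtree = -1):
  height(4) = 1 + max(-1, -1) = 0
  height(20) = 1 + max(-1, -1) = 0
  height(13) = 1 + max(-1, 0) = 1
  height(6) = 1 + max(0, 1) = 2
  height(44) = 1 + max(-1, -1) = 0
  height(41) = 1 + max(-1, 0) = 1
  height(33) = 1 + max(2, 1) = 3
Height = 3


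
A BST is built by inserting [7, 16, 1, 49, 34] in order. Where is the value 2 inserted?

Starting tree (level order): [7, 1, 16, None, None, None, 49, 34]
Insertion path: 7 -> 1
Result: insert 2 as right child of 1
Final tree (level order): [7, 1, 16, None, 2, None, 49, None, None, 34]


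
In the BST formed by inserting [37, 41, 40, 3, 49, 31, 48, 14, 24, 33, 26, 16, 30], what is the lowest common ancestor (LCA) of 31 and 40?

Tree insertion order: [37, 41, 40, 3, 49, 31, 48, 14, 24, 33, 26, 16, 30]
Tree (level-order array): [37, 3, 41, None, 31, 40, 49, 14, 33, None, None, 48, None, None, 24, None, None, None, None, 16, 26, None, None, None, 30]
In a BST, the LCA of p=31, q=40 is the first node v on the
root-to-leaf path with p <= v <= q (go left if both < v, right if both > v).
Walk from root:
  at 37: 31 <= 37 <= 40, this is the LCA
LCA = 37


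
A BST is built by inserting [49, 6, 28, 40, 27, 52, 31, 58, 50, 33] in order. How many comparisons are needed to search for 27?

Search path for 27: 49 -> 6 -> 28 -> 27
Found: True
Comparisons: 4


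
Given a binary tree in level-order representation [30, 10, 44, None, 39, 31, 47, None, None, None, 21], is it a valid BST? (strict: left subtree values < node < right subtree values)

Level-order array: [30, 10, 44, None, 39, 31, 47, None, None, None, 21]
Validate using subtree bounds (lo, hi): at each node, require lo < value < hi,
then recurse left with hi=value and right with lo=value.
Preorder trace (stopping at first violation):
  at node 30 with bounds (-inf, +inf): OK
  at node 10 with bounds (-inf, 30): OK
  at node 39 with bounds (10, 30): VIOLATION
Node 39 violates its bound: not (10 < 39 < 30).
Result: Not a valid BST


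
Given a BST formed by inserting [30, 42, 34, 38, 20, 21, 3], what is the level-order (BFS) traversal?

Tree insertion order: [30, 42, 34, 38, 20, 21, 3]
Tree (level-order array): [30, 20, 42, 3, 21, 34, None, None, None, None, None, None, 38]
BFS from the root, enqueuing left then right child of each popped node:
  queue [30] -> pop 30, enqueue [20, 42], visited so far: [30]
  queue [20, 42] -> pop 20, enqueue [3, 21], visited so far: [30, 20]
  queue [42, 3, 21] -> pop 42, enqueue [34], visited so far: [30, 20, 42]
  queue [3, 21, 34] -> pop 3, enqueue [none], visited so far: [30, 20, 42, 3]
  queue [21, 34] -> pop 21, enqueue [none], visited so far: [30, 20, 42, 3, 21]
  queue [34] -> pop 34, enqueue [38], visited so far: [30, 20, 42, 3, 21, 34]
  queue [38] -> pop 38, enqueue [none], visited so far: [30, 20, 42, 3, 21, 34, 38]
Result: [30, 20, 42, 3, 21, 34, 38]


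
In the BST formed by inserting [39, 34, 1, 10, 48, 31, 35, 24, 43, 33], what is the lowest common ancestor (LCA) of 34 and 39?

Tree insertion order: [39, 34, 1, 10, 48, 31, 35, 24, 43, 33]
Tree (level-order array): [39, 34, 48, 1, 35, 43, None, None, 10, None, None, None, None, None, 31, 24, 33]
In a BST, the LCA of p=34, q=39 is the first node v on the
root-to-leaf path with p <= v <= q (go left if both < v, right if both > v).
Walk from root:
  at 39: 34 <= 39 <= 39, this is the LCA
LCA = 39


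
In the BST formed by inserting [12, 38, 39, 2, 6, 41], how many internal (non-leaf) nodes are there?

Tree built from: [12, 38, 39, 2, 6, 41]
Tree (level-order array): [12, 2, 38, None, 6, None, 39, None, None, None, 41]
Rule: An internal node has at least one child.
Per-node child counts:
  node 12: 2 child(ren)
  node 2: 1 child(ren)
  node 6: 0 child(ren)
  node 38: 1 child(ren)
  node 39: 1 child(ren)
  node 41: 0 child(ren)
Matching nodes: [12, 2, 38, 39]
Count of internal (non-leaf) nodes: 4


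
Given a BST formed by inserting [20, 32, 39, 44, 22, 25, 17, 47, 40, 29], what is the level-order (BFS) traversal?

Tree insertion order: [20, 32, 39, 44, 22, 25, 17, 47, 40, 29]
Tree (level-order array): [20, 17, 32, None, None, 22, 39, None, 25, None, 44, None, 29, 40, 47]
BFS from the root, enqueuing left then right child of each popped node:
  queue [20] -> pop 20, enqueue [17, 32], visited so far: [20]
  queue [17, 32] -> pop 17, enqueue [none], visited so far: [20, 17]
  queue [32] -> pop 32, enqueue [22, 39], visited so far: [20, 17, 32]
  queue [22, 39] -> pop 22, enqueue [25], visited so far: [20, 17, 32, 22]
  queue [39, 25] -> pop 39, enqueue [44], visited so far: [20, 17, 32, 22, 39]
  queue [25, 44] -> pop 25, enqueue [29], visited so far: [20, 17, 32, 22, 39, 25]
  queue [44, 29] -> pop 44, enqueue [40, 47], visited so far: [20, 17, 32, 22, 39, 25, 44]
  queue [29, 40, 47] -> pop 29, enqueue [none], visited so far: [20, 17, 32, 22, 39, 25, 44, 29]
  queue [40, 47] -> pop 40, enqueue [none], visited so far: [20, 17, 32, 22, 39, 25, 44, 29, 40]
  queue [47] -> pop 47, enqueue [none], visited so far: [20, 17, 32, 22, 39, 25, 44, 29, 40, 47]
Result: [20, 17, 32, 22, 39, 25, 44, 29, 40, 47]


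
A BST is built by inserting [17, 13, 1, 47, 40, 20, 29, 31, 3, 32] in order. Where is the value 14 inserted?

Starting tree (level order): [17, 13, 47, 1, None, 40, None, None, 3, 20, None, None, None, None, 29, None, 31, None, 32]
Insertion path: 17 -> 13
Result: insert 14 as right child of 13
Final tree (level order): [17, 13, 47, 1, 14, 40, None, None, 3, None, None, 20, None, None, None, None, 29, None, 31, None, 32]


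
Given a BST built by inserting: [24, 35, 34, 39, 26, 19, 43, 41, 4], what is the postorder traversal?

Tree insertion order: [24, 35, 34, 39, 26, 19, 43, 41, 4]
Tree (level-order array): [24, 19, 35, 4, None, 34, 39, None, None, 26, None, None, 43, None, None, 41]
Postorder traversal: [4, 19, 26, 34, 41, 43, 39, 35, 24]


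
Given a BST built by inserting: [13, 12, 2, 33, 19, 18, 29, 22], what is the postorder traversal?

Tree insertion order: [13, 12, 2, 33, 19, 18, 29, 22]
Tree (level-order array): [13, 12, 33, 2, None, 19, None, None, None, 18, 29, None, None, 22]
Postorder traversal: [2, 12, 18, 22, 29, 19, 33, 13]


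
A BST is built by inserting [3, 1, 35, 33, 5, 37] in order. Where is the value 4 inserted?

Starting tree (level order): [3, 1, 35, None, None, 33, 37, 5]
Insertion path: 3 -> 35 -> 33 -> 5
Result: insert 4 as left child of 5
Final tree (level order): [3, 1, 35, None, None, 33, 37, 5, None, None, None, 4]


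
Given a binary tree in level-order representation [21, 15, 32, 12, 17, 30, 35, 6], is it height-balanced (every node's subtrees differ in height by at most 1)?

Tree (level-order array): [21, 15, 32, 12, 17, 30, 35, 6]
Definition: a tree is height-balanced if, at every node, |h(left) - h(right)| <= 1 (empty subtree has height -1).
Bottom-up per-node check:
  node 6: h_left=-1, h_right=-1, diff=0 [OK], height=0
  node 12: h_left=0, h_right=-1, diff=1 [OK], height=1
  node 17: h_left=-1, h_right=-1, diff=0 [OK], height=0
  node 15: h_left=1, h_right=0, diff=1 [OK], height=2
  node 30: h_left=-1, h_right=-1, diff=0 [OK], height=0
  node 35: h_left=-1, h_right=-1, diff=0 [OK], height=0
  node 32: h_left=0, h_right=0, diff=0 [OK], height=1
  node 21: h_left=2, h_right=1, diff=1 [OK], height=3
All nodes satisfy the balance condition.
Result: Balanced


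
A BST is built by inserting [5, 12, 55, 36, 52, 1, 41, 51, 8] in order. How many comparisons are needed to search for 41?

Search path for 41: 5 -> 12 -> 55 -> 36 -> 52 -> 41
Found: True
Comparisons: 6


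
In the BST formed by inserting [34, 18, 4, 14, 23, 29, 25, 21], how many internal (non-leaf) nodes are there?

Tree built from: [34, 18, 4, 14, 23, 29, 25, 21]
Tree (level-order array): [34, 18, None, 4, 23, None, 14, 21, 29, None, None, None, None, 25]
Rule: An internal node has at least one child.
Per-node child counts:
  node 34: 1 child(ren)
  node 18: 2 child(ren)
  node 4: 1 child(ren)
  node 14: 0 child(ren)
  node 23: 2 child(ren)
  node 21: 0 child(ren)
  node 29: 1 child(ren)
  node 25: 0 child(ren)
Matching nodes: [34, 18, 4, 23, 29]
Count of internal (non-leaf) nodes: 5


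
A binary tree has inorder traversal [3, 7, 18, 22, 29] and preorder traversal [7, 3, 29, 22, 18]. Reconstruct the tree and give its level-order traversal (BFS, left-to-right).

Inorder:  [3, 7, 18, 22, 29]
Preorder: [7, 3, 29, 22, 18]
Algorithm: preorder visits root first, so consume preorder in order;
for each root, split the current inorder slice at that value into
left-subtree inorder and right-subtree inorder, then recurse.
Recursive splits:
  root=7; inorder splits into left=[3], right=[18, 22, 29]
  root=3; inorder splits into left=[], right=[]
  root=29; inorder splits into left=[18, 22], right=[]
  root=22; inorder splits into left=[18], right=[]
  root=18; inorder splits into left=[], right=[]
Reconstructed level-order: [7, 3, 29, 22, 18]


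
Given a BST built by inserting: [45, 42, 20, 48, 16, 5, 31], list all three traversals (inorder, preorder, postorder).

Tree insertion order: [45, 42, 20, 48, 16, 5, 31]
Tree (level-order array): [45, 42, 48, 20, None, None, None, 16, 31, 5]
Inorder (L, root, R): [5, 16, 20, 31, 42, 45, 48]
Preorder (root, L, R): [45, 42, 20, 16, 5, 31, 48]
Postorder (L, R, root): [5, 16, 31, 20, 42, 48, 45]


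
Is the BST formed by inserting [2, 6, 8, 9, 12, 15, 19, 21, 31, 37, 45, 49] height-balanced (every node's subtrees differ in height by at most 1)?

Tree (level-order array): [2, None, 6, None, 8, None, 9, None, 12, None, 15, None, 19, None, 21, None, 31, None, 37, None, 45, None, 49]
Definition: a tree is height-balanced if, at every node, |h(left) - h(right)| <= 1 (empty subtree has height -1).
Bottom-up per-node check:
  node 49: h_left=-1, h_right=-1, diff=0 [OK], height=0
  node 45: h_left=-1, h_right=0, diff=1 [OK], height=1
  node 37: h_left=-1, h_right=1, diff=2 [FAIL (|-1-1|=2 > 1)], height=2
  node 31: h_left=-1, h_right=2, diff=3 [FAIL (|-1-2|=3 > 1)], height=3
  node 21: h_left=-1, h_right=3, diff=4 [FAIL (|-1-3|=4 > 1)], height=4
  node 19: h_left=-1, h_right=4, diff=5 [FAIL (|-1-4|=5 > 1)], height=5
  node 15: h_left=-1, h_right=5, diff=6 [FAIL (|-1-5|=6 > 1)], height=6
  node 12: h_left=-1, h_right=6, diff=7 [FAIL (|-1-6|=7 > 1)], height=7
  node 9: h_left=-1, h_right=7, diff=8 [FAIL (|-1-7|=8 > 1)], height=8
  node 8: h_left=-1, h_right=8, diff=9 [FAIL (|-1-8|=9 > 1)], height=9
  node 6: h_left=-1, h_right=9, diff=10 [FAIL (|-1-9|=10 > 1)], height=10
  node 2: h_left=-1, h_right=10, diff=11 [FAIL (|-1-10|=11 > 1)], height=11
Node 37 violates the condition: |-1 - 1| = 2 > 1.
Result: Not balanced


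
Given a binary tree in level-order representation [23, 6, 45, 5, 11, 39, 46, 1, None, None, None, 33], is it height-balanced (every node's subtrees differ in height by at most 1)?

Tree (level-order array): [23, 6, 45, 5, 11, 39, 46, 1, None, None, None, 33]
Definition: a tree is height-balanced if, at every node, |h(left) - h(right)| <= 1 (empty subtree has height -1).
Bottom-up per-node check:
  node 1: h_left=-1, h_right=-1, diff=0 [OK], height=0
  node 5: h_left=0, h_right=-1, diff=1 [OK], height=1
  node 11: h_left=-1, h_right=-1, diff=0 [OK], height=0
  node 6: h_left=1, h_right=0, diff=1 [OK], height=2
  node 33: h_left=-1, h_right=-1, diff=0 [OK], height=0
  node 39: h_left=0, h_right=-1, diff=1 [OK], height=1
  node 46: h_left=-1, h_right=-1, diff=0 [OK], height=0
  node 45: h_left=1, h_right=0, diff=1 [OK], height=2
  node 23: h_left=2, h_right=2, diff=0 [OK], height=3
All nodes satisfy the balance condition.
Result: Balanced


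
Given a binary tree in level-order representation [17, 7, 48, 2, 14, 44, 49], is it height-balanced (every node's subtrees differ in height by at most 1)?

Tree (level-order array): [17, 7, 48, 2, 14, 44, 49]
Definition: a tree is height-balanced if, at every node, |h(left) - h(right)| <= 1 (empty subtree has height -1).
Bottom-up per-node check:
  node 2: h_left=-1, h_right=-1, diff=0 [OK], height=0
  node 14: h_left=-1, h_right=-1, diff=0 [OK], height=0
  node 7: h_left=0, h_right=0, diff=0 [OK], height=1
  node 44: h_left=-1, h_right=-1, diff=0 [OK], height=0
  node 49: h_left=-1, h_right=-1, diff=0 [OK], height=0
  node 48: h_left=0, h_right=0, diff=0 [OK], height=1
  node 17: h_left=1, h_right=1, diff=0 [OK], height=2
All nodes satisfy the balance condition.
Result: Balanced


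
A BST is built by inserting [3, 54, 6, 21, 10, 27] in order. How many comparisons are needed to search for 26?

Search path for 26: 3 -> 54 -> 6 -> 21 -> 27
Found: False
Comparisons: 5


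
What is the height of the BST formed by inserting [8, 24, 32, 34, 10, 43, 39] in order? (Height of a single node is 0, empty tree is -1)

Insertion order: [8, 24, 32, 34, 10, 43, 39]
Tree (level-order array): [8, None, 24, 10, 32, None, None, None, 34, None, 43, 39]
Compute height bottom-up (empty subtree = -1):
  height(10) = 1 + max(-1, -1) = 0
  height(39) = 1 + max(-1, -1) = 0
  height(43) = 1 + max(0, -1) = 1
  height(34) = 1 + max(-1, 1) = 2
  height(32) = 1 + max(-1, 2) = 3
  height(24) = 1 + max(0, 3) = 4
  height(8) = 1 + max(-1, 4) = 5
Height = 5


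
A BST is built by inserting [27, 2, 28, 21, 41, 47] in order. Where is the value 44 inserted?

Starting tree (level order): [27, 2, 28, None, 21, None, 41, None, None, None, 47]
Insertion path: 27 -> 28 -> 41 -> 47
Result: insert 44 as left child of 47
Final tree (level order): [27, 2, 28, None, 21, None, 41, None, None, None, 47, 44]


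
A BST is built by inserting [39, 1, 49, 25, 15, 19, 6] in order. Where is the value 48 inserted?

Starting tree (level order): [39, 1, 49, None, 25, None, None, 15, None, 6, 19]
Insertion path: 39 -> 49
Result: insert 48 as left child of 49
Final tree (level order): [39, 1, 49, None, 25, 48, None, 15, None, None, None, 6, 19]


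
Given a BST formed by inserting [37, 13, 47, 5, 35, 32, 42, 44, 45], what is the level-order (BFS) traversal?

Tree insertion order: [37, 13, 47, 5, 35, 32, 42, 44, 45]
Tree (level-order array): [37, 13, 47, 5, 35, 42, None, None, None, 32, None, None, 44, None, None, None, 45]
BFS from the root, enqueuing left then right child of each popped node:
  queue [37] -> pop 37, enqueue [13, 47], visited so far: [37]
  queue [13, 47] -> pop 13, enqueue [5, 35], visited so far: [37, 13]
  queue [47, 5, 35] -> pop 47, enqueue [42], visited so far: [37, 13, 47]
  queue [5, 35, 42] -> pop 5, enqueue [none], visited so far: [37, 13, 47, 5]
  queue [35, 42] -> pop 35, enqueue [32], visited so far: [37, 13, 47, 5, 35]
  queue [42, 32] -> pop 42, enqueue [44], visited so far: [37, 13, 47, 5, 35, 42]
  queue [32, 44] -> pop 32, enqueue [none], visited so far: [37, 13, 47, 5, 35, 42, 32]
  queue [44] -> pop 44, enqueue [45], visited so far: [37, 13, 47, 5, 35, 42, 32, 44]
  queue [45] -> pop 45, enqueue [none], visited so far: [37, 13, 47, 5, 35, 42, 32, 44, 45]
Result: [37, 13, 47, 5, 35, 42, 32, 44, 45]


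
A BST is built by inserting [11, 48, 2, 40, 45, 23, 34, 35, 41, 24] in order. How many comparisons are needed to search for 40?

Search path for 40: 11 -> 48 -> 40
Found: True
Comparisons: 3


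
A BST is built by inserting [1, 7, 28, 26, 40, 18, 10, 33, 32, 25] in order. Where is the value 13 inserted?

Starting tree (level order): [1, None, 7, None, 28, 26, 40, 18, None, 33, None, 10, 25, 32]
Insertion path: 1 -> 7 -> 28 -> 26 -> 18 -> 10
Result: insert 13 as right child of 10
Final tree (level order): [1, None, 7, None, 28, 26, 40, 18, None, 33, None, 10, 25, 32, None, None, 13]


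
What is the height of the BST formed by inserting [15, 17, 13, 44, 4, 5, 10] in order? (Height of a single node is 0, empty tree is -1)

Insertion order: [15, 17, 13, 44, 4, 5, 10]
Tree (level-order array): [15, 13, 17, 4, None, None, 44, None, 5, None, None, None, 10]
Compute height bottom-up (empty subtree = -1):
  height(10) = 1 + max(-1, -1) = 0
  height(5) = 1 + max(-1, 0) = 1
  height(4) = 1 + max(-1, 1) = 2
  height(13) = 1 + max(2, -1) = 3
  height(44) = 1 + max(-1, -1) = 0
  height(17) = 1 + max(-1, 0) = 1
  height(15) = 1 + max(3, 1) = 4
Height = 4


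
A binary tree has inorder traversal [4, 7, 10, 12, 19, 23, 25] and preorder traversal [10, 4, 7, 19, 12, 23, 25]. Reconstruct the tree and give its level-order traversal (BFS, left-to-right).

Inorder:  [4, 7, 10, 12, 19, 23, 25]
Preorder: [10, 4, 7, 19, 12, 23, 25]
Algorithm: preorder visits root first, so consume preorder in order;
for each root, split the current inorder slice at that value into
left-subtree inorder and right-subtree inorder, then recurse.
Recursive splits:
  root=10; inorder splits into left=[4, 7], right=[12, 19, 23, 25]
  root=4; inorder splits into left=[], right=[7]
  root=7; inorder splits into left=[], right=[]
  root=19; inorder splits into left=[12], right=[23, 25]
  root=12; inorder splits into left=[], right=[]
  root=23; inorder splits into left=[], right=[25]
  root=25; inorder splits into left=[], right=[]
Reconstructed level-order: [10, 4, 19, 7, 12, 23, 25]


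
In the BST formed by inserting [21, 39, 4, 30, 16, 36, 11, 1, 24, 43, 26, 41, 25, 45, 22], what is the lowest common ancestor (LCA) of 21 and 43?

Tree insertion order: [21, 39, 4, 30, 16, 36, 11, 1, 24, 43, 26, 41, 25, 45, 22]
Tree (level-order array): [21, 4, 39, 1, 16, 30, 43, None, None, 11, None, 24, 36, 41, 45, None, None, 22, 26, None, None, None, None, None, None, None, None, 25]
In a BST, the LCA of p=21, q=43 is the first node v on the
root-to-leaf path with p <= v <= q (go left if both < v, right if both > v).
Walk from root:
  at 21: 21 <= 21 <= 43, this is the LCA
LCA = 21


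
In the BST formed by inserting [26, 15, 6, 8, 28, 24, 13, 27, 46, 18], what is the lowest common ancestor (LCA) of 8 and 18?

Tree insertion order: [26, 15, 6, 8, 28, 24, 13, 27, 46, 18]
Tree (level-order array): [26, 15, 28, 6, 24, 27, 46, None, 8, 18, None, None, None, None, None, None, 13]
In a BST, the LCA of p=8, q=18 is the first node v on the
root-to-leaf path with p <= v <= q (go left if both < v, right if both > v).
Walk from root:
  at 26: both 8 and 18 < 26, go left
  at 15: 8 <= 15 <= 18, this is the LCA
LCA = 15


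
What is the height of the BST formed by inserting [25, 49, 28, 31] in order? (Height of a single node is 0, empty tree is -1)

Insertion order: [25, 49, 28, 31]
Tree (level-order array): [25, None, 49, 28, None, None, 31]
Compute height bottom-up (empty subtree = -1):
  height(31) = 1 + max(-1, -1) = 0
  height(28) = 1 + max(-1, 0) = 1
  height(49) = 1 + max(1, -1) = 2
  height(25) = 1 + max(-1, 2) = 3
Height = 3


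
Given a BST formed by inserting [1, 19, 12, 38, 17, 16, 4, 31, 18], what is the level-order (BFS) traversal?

Tree insertion order: [1, 19, 12, 38, 17, 16, 4, 31, 18]
Tree (level-order array): [1, None, 19, 12, 38, 4, 17, 31, None, None, None, 16, 18]
BFS from the root, enqueuing left then right child of each popped node:
  queue [1] -> pop 1, enqueue [19], visited so far: [1]
  queue [19] -> pop 19, enqueue [12, 38], visited so far: [1, 19]
  queue [12, 38] -> pop 12, enqueue [4, 17], visited so far: [1, 19, 12]
  queue [38, 4, 17] -> pop 38, enqueue [31], visited so far: [1, 19, 12, 38]
  queue [4, 17, 31] -> pop 4, enqueue [none], visited so far: [1, 19, 12, 38, 4]
  queue [17, 31] -> pop 17, enqueue [16, 18], visited so far: [1, 19, 12, 38, 4, 17]
  queue [31, 16, 18] -> pop 31, enqueue [none], visited so far: [1, 19, 12, 38, 4, 17, 31]
  queue [16, 18] -> pop 16, enqueue [none], visited so far: [1, 19, 12, 38, 4, 17, 31, 16]
  queue [18] -> pop 18, enqueue [none], visited so far: [1, 19, 12, 38, 4, 17, 31, 16, 18]
Result: [1, 19, 12, 38, 4, 17, 31, 16, 18]


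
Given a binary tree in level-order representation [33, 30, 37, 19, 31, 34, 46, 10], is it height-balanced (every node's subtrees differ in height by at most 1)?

Tree (level-order array): [33, 30, 37, 19, 31, 34, 46, 10]
Definition: a tree is height-balanced if, at every node, |h(left) - h(right)| <= 1 (empty subtree has height -1).
Bottom-up per-node check:
  node 10: h_left=-1, h_right=-1, diff=0 [OK], height=0
  node 19: h_left=0, h_right=-1, diff=1 [OK], height=1
  node 31: h_left=-1, h_right=-1, diff=0 [OK], height=0
  node 30: h_left=1, h_right=0, diff=1 [OK], height=2
  node 34: h_left=-1, h_right=-1, diff=0 [OK], height=0
  node 46: h_left=-1, h_right=-1, diff=0 [OK], height=0
  node 37: h_left=0, h_right=0, diff=0 [OK], height=1
  node 33: h_left=2, h_right=1, diff=1 [OK], height=3
All nodes satisfy the balance condition.
Result: Balanced


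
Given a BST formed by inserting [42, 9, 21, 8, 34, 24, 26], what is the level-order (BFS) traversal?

Tree insertion order: [42, 9, 21, 8, 34, 24, 26]
Tree (level-order array): [42, 9, None, 8, 21, None, None, None, 34, 24, None, None, 26]
BFS from the root, enqueuing left then right child of each popped node:
  queue [42] -> pop 42, enqueue [9], visited so far: [42]
  queue [9] -> pop 9, enqueue [8, 21], visited so far: [42, 9]
  queue [8, 21] -> pop 8, enqueue [none], visited so far: [42, 9, 8]
  queue [21] -> pop 21, enqueue [34], visited so far: [42, 9, 8, 21]
  queue [34] -> pop 34, enqueue [24], visited so far: [42, 9, 8, 21, 34]
  queue [24] -> pop 24, enqueue [26], visited so far: [42, 9, 8, 21, 34, 24]
  queue [26] -> pop 26, enqueue [none], visited so far: [42, 9, 8, 21, 34, 24, 26]
Result: [42, 9, 8, 21, 34, 24, 26]


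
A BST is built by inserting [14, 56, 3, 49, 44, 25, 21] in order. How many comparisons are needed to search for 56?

Search path for 56: 14 -> 56
Found: True
Comparisons: 2


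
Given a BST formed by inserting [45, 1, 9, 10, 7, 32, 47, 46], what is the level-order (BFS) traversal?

Tree insertion order: [45, 1, 9, 10, 7, 32, 47, 46]
Tree (level-order array): [45, 1, 47, None, 9, 46, None, 7, 10, None, None, None, None, None, 32]
BFS from the root, enqueuing left then right child of each popped node:
  queue [45] -> pop 45, enqueue [1, 47], visited so far: [45]
  queue [1, 47] -> pop 1, enqueue [9], visited so far: [45, 1]
  queue [47, 9] -> pop 47, enqueue [46], visited so far: [45, 1, 47]
  queue [9, 46] -> pop 9, enqueue [7, 10], visited so far: [45, 1, 47, 9]
  queue [46, 7, 10] -> pop 46, enqueue [none], visited so far: [45, 1, 47, 9, 46]
  queue [7, 10] -> pop 7, enqueue [none], visited so far: [45, 1, 47, 9, 46, 7]
  queue [10] -> pop 10, enqueue [32], visited so far: [45, 1, 47, 9, 46, 7, 10]
  queue [32] -> pop 32, enqueue [none], visited so far: [45, 1, 47, 9, 46, 7, 10, 32]
Result: [45, 1, 47, 9, 46, 7, 10, 32]


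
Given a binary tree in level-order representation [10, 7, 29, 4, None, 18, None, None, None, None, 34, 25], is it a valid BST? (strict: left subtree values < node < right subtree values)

Level-order array: [10, 7, 29, 4, None, 18, None, None, None, None, 34, 25]
Validate using subtree bounds (lo, hi): at each node, require lo < value < hi,
then recurse left with hi=value and right with lo=value.
Preorder trace (stopping at first violation):
  at node 10 with bounds (-inf, +inf): OK
  at node 7 with bounds (-inf, 10): OK
  at node 4 with bounds (-inf, 7): OK
  at node 29 with bounds (10, +inf): OK
  at node 18 with bounds (10, 29): OK
  at node 34 with bounds (18, 29): VIOLATION
Node 34 violates its bound: not (18 < 34 < 29).
Result: Not a valid BST


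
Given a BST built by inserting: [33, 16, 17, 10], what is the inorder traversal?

Tree insertion order: [33, 16, 17, 10]
Tree (level-order array): [33, 16, None, 10, 17]
Inorder traversal: [10, 16, 17, 33]


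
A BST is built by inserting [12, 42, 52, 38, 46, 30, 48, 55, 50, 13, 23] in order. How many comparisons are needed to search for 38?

Search path for 38: 12 -> 42 -> 38
Found: True
Comparisons: 3


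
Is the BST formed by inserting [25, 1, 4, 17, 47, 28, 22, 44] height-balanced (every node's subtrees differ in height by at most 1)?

Tree (level-order array): [25, 1, 47, None, 4, 28, None, None, 17, None, 44, None, 22]
Definition: a tree is height-balanced if, at every node, |h(left) - h(right)| <= 1 (empty subtree has height -1).
Bottom-up per-node check:
  node 22: h_left=-1, h_right=-1, diff=0 [OK], height=0
  node 17: h_left=-1, h_right=0, diff=1 [OK], height=1
  node 4: h_left=-1, h_right=1, diff=2 [FAIL (|-1-1|=2 > 1)], height=2
  node 1: h_left=-1, h_right=2, diff=3 [FAIL (|-1-2|=3 > 1)], height=3
  node 44: h_left=-1, h_right=-1, diff=0 [OK], height=0
  node 28: h_left=-1, h_right=0, diff=1 [OK], height=1
  node 47: h_left=1, h_right=-1, diff=2 [FAIL (|1--1|=2 > 1)], height=2
  node 25: h_left=3, h_right=2, diff=1 [OK], height=4
Node 4 violates the condition: |-1 - 1| = 2 > 1.
Result: Not balanced


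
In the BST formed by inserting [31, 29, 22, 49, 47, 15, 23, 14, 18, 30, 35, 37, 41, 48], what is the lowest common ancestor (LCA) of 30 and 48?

Tree insertion order: [31, 29, 22, 49, 47, 15, 23, 14, 18, 30, 35, 37, 41, 48]
Tree (level-order array): [31, 29, 49, 22, 30, 47, None, 15, 23, None, None, 35, 48, 14, 18, None, None, None, 37, None, None, None, None, None, None, None, 41]
In a BST, the LCA of p=30, q=48 is the first node v on the
root-to-leaf path with p <= v <= q (go left if both < v, right if both > v).
Walk from root:
  at 31: 30 <= 31 <= 48, this is the LCA
LCA = 31


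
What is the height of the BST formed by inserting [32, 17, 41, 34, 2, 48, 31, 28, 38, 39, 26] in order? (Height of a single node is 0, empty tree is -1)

Insertion order: [32, 17, 41, 34, 2, 48, 31, 28, 38, 39, 26]
Tree (level-order array): [32, 17, 41, 2, 31, 34, 48, None, None, 28, None, None, 38, None, None, 26, None, None, 39]
Compute height bottom-up (empty subtree = -1):
  height(2) = 1 + max(-1, -1) = 0
  height(26) = 1 + max(-1, -1) = 0
  height(28) = 1 + max(0, -1) = 1
  height(31) = 1 + max(1, -1) = 2
  height(17) = 1 + max(0, 2) = 3
  height(39) = 1 + max(-1, -1) = 0
  height(38) = 1 + max(-1, 0) = 1
  height(34) = 1 + max(-1, 1) = 2
  height(48) = 1 + max(-1, -1) = 0
  height(41) = 1 + max(2, 0) = 3
  height(32) = 1 + max(3, 3) = 4
Height = 4
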